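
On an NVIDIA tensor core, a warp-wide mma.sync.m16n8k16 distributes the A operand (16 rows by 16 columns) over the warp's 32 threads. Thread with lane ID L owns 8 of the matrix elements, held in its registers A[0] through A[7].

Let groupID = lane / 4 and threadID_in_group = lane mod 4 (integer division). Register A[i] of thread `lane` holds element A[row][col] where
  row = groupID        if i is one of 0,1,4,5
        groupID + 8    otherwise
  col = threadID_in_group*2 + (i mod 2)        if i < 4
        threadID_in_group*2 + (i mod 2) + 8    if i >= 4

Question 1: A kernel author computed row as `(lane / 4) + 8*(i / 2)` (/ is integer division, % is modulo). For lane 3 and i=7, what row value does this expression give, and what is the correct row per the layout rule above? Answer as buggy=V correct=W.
buggy=24 correct=8

`(lane / 4) + 8*(i / 2)`[3,7]->24
lane 3->3/4=0, 3 mod 4=3
i=7  r:0+8->8  c:2·3+1+8->15
row: 24 vs 8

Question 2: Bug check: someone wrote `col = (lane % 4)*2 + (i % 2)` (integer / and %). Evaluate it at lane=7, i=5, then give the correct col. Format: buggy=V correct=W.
buggy=7 correct=15

`(lane % 4)*2 + (i % 2)`[7,5]=>7
lane 7: grp=1 (7/4), tig=3 (7%4)
i=5: r=1+0=1, c=3*2+1+8=15
col: 7 vs 15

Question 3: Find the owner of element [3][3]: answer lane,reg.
13,1

r:3=>grp=3,rB=0  c:3=>cB=0,tig=1,lo=1
L=3*4+1=13  i=0*4+0*2+1=1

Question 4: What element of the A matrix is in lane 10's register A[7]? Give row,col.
lane 10->10/4=2, 10 mod 4=2
i=7  r:2+8->10  c:2·2+1+8->13

10,13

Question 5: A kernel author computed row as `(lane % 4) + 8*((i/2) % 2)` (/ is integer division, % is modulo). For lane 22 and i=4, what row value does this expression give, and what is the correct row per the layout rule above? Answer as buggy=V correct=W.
buggy=2 correct=5

`(lane % 4) + 8*((i/2) % 2)`[22,4]=>2
lane 22: grp=5 (22/4), tig=2 (22%4)
i=4: r=5+0=5, c=2*2+0+8=12
row: 2 vs 5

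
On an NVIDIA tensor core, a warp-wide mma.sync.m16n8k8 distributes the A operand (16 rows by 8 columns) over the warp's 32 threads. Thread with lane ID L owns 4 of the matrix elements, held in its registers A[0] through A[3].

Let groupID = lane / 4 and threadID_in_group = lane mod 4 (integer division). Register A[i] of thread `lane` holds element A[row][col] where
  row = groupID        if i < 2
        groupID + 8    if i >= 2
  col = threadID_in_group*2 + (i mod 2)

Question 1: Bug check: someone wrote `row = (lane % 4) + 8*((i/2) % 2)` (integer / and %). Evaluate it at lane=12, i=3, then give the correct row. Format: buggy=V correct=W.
`(lane % 4) + 8*((i/2) % 2)`[12,3]->8
L=12->g=12>>2=3, t=12&3=0
[3]->row 3+8=11  col 0·2+1=1
row: 8 vs 11

buggy=8 correct=11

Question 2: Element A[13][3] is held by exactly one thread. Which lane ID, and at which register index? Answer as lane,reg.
r=13→G=5,rhi=1  c=3→T=1,p=1
L=5*4+1=21  i=1*2+1=3

21,3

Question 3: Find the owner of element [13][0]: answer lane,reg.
r: 13->gid=5,r8=1  c: 0->tid=0,i&1=0
L=5*4+0=20  i=1*2+0=2

20,2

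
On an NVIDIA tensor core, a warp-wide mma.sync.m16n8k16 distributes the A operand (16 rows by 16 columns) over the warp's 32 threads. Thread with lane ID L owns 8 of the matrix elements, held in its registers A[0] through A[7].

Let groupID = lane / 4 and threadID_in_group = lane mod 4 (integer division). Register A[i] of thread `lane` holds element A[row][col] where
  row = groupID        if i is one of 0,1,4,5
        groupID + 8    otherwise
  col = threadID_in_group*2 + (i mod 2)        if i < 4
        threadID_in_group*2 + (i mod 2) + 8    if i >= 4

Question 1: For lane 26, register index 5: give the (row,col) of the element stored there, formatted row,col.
lane 26→26/4=6, 26 mod 4=2
i=5  r:6+0→6  c:2·2+1+8→13

6,13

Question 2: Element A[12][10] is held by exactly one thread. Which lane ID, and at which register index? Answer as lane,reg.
r:12=>grp=4,rB=1  c:10=>cB=1,tig=1,lo=0
L=4*4+1=17  i=1*4+1*2+0=6

17,6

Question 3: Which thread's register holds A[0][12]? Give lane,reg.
r: 0->gid=0,r8=0  c: 12->c8=1,tid=2,i&1=0
L=0*4+2=2  i=1*4+0*2+0=4

2,4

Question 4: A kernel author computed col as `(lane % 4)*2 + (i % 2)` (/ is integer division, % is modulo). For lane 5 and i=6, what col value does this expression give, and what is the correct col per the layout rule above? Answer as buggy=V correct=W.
buggy=2 correct=10

`(lane % 4)*2 + (i % 2)`[5,6]->2
L=5->gid=5>>2=1, tid=5&3=1
[6]->row 1+8=9  col 1·2+0+8=10
col: 2 vs 10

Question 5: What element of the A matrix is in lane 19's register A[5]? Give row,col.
L=19->g=19>>2=4, t=19&3=3
[5]->row 4+0=4  col 3·2+1+8=15

4,15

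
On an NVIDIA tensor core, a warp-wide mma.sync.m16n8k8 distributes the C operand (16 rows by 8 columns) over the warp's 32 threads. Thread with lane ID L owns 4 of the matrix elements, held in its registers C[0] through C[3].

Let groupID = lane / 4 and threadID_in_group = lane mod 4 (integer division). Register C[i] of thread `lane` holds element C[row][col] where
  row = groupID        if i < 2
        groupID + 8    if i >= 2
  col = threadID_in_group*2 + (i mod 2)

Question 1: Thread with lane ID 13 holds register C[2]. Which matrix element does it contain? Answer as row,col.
11,2

lane 13->13/4=3, 13 mod 4=1
i=2  r:3+8->11  c:2·1+0->2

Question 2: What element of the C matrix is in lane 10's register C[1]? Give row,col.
lane 10⇒10/4=2, 10 mod 4=2
i=1  r:2+0⇒2  c:2·2+1⇒5

2,5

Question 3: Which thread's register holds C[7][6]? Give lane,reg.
r=7⇒gr=7,Rb=0  c=6⇒th=3,odd=0
L=7*4+3=31  i=0*2+0=0

31,0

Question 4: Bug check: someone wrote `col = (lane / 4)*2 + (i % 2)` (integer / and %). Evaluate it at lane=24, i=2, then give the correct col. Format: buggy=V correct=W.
`(lane / 4)*2 + (i % 2)`[24,2]=>12
lane 24=>24/4=6, 24 mod 4=0
i=2  r:6+8=>14  c:2·0+0=>0
col: 12 vs 0

buggy=12 correct=0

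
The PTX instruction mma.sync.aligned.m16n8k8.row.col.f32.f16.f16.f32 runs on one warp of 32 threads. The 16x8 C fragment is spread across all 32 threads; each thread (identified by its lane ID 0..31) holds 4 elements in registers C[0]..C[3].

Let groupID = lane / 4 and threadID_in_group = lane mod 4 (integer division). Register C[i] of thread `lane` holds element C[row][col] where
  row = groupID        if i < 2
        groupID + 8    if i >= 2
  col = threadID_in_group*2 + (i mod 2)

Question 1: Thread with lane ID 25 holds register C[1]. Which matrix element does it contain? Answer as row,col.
25: gr=6,th=1
[1] (6+0,1*2+1) = (6,3)

6,3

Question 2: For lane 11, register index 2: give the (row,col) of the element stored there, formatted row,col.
10,6

lane 11=>11/4=2, 11 mod 4=3
i=2  r:2+8=>10  c:2·3+0=>6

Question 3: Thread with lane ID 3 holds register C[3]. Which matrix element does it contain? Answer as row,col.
8,7

lane 3⇒3/4=0, 3 mod 4=3
i=3  r:0+8⇒8  c:2·3+1⇒7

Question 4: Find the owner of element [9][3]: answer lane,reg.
r: 9->gid=1,r8=1  c: 3->tid=1,i&1=1
L=1*4+1=5  i=1*2+1=3

5,3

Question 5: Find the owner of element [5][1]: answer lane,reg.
20,1

r:5=>grp=5,rB=0  c:1=>tig=0,lo=1
L=5*4+0=20  i=0*2+1=1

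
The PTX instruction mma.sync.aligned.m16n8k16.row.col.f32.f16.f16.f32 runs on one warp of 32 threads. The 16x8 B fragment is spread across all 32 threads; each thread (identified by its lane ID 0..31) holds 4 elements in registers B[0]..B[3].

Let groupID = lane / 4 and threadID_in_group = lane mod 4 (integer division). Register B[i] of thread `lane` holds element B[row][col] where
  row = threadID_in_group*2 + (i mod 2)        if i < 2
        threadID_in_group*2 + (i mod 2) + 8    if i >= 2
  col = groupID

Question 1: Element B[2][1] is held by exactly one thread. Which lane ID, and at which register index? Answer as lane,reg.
c:1=>grp=1  r:2=>rB=0,tig=1,lo=0
L=1*4+1=5  i=0*2+0=0

5,0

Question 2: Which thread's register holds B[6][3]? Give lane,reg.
15,0

c=3→G=3  r=6→rhi=0,T=3,p=0
L=3*4+3=15  i=0*2+0=0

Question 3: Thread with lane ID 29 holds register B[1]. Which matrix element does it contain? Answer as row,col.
lane 29->29/4=7, 29 mod 4=1
i=1  r:2·1+1+0->3  c:7

3,7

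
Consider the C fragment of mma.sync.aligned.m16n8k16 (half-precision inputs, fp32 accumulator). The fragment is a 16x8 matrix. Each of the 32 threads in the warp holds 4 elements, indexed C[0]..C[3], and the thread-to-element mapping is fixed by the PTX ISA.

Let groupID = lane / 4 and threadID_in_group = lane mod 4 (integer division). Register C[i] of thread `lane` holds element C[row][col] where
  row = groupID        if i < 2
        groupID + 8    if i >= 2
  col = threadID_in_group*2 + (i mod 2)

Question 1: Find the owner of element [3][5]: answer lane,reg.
14,1

r: 3->gid=3,r8=0  c: 5->tid=2,i&1=1
L=3*4+2=14  i=0*2+1=1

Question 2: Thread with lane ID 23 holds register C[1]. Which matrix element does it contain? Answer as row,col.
lane 23: grp=5 (23/4), tig=3 (23%4)
i=1: r=5+0=5, c=3*2+1=7

5,7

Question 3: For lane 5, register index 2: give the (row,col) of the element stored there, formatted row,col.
9,2

5: G=1,T=1
[2] (1+8,1*2+0) = (9,2)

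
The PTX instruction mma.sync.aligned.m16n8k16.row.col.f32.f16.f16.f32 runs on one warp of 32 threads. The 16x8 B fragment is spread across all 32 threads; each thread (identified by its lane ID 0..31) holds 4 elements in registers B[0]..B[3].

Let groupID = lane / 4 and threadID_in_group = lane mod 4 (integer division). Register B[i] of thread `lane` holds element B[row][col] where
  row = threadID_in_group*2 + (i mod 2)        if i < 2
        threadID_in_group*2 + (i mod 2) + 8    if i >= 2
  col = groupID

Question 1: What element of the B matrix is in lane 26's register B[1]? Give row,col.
26: G=6,T=2
[1] (2*2+1+0,6) = (5,6)

5,6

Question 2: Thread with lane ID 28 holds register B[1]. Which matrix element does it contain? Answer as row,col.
1,7

28: grp=7,tig=0
[1] (0*2+1+0,7) = (1,7)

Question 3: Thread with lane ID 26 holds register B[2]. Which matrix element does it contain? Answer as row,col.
12,6

lane 26=>26/4=6, 26 mod 4=2
i=2  r:2·2+0+8=>12  c:6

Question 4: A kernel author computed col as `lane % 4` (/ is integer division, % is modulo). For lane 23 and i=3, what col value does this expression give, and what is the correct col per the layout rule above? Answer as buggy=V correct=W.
`lane % 4`[23,3]=>3
L=23=>grp=23>>2=5, tig=23&3=3
[3]=>row 3·2+1+8=15  col grp=5
col: 3 vs 5

buggy=3 correct=5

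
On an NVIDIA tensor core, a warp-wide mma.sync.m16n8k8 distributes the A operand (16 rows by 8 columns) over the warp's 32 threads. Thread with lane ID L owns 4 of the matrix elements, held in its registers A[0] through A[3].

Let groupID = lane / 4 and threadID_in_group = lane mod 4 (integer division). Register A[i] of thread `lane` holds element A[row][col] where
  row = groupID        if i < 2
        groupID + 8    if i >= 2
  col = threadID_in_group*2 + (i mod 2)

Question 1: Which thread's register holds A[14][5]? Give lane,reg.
26,3

r: 14->gid=6,r8=1  c: 5->tid=2,i&1=1
L=6*4+2=26  i=1*2+1=3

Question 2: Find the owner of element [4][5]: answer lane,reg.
18,1

r:4=>grp=4,rB=0  c:5=>tig=2,lo=1
L=4*4+2=18  i=0*2+1=1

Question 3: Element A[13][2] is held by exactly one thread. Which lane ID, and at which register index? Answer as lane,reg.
21,2

r=13⇒gr=5,Rb=1  c=2⇒th=1,odd=0
L=5*4+1=21  i=1*2+0=2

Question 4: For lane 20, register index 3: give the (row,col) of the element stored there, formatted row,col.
13,1

lane 20: grp=5 (20/4), tig=0 (20%4)
i=3: r=5+8=13, c=0*2+1=1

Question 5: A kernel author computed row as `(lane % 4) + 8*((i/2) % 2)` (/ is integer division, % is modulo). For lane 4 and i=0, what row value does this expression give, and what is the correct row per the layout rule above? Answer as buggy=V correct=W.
buggy=0 correct=1

`(lane % 4) + 8*((i/2) % 2)`[4,0]->0
lane 4->4/4=1, 4 mod 4=0
i=0  r:1+0->1  c:2·0+0->0
row: 0 vs 1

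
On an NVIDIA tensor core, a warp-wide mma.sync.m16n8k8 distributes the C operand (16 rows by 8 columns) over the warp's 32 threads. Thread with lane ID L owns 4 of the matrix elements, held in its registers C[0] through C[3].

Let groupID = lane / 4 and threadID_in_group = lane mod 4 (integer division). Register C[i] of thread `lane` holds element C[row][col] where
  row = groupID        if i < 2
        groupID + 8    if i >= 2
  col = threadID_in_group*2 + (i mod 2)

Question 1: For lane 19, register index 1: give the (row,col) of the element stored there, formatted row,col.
lane 19: gid=4 (19/4), tid=3 (19%4)
i=1: r=4+0=4, c=3*2+1=7

4,7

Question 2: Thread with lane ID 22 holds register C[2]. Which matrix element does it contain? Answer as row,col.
L=22→G=22>>2=5, T=22&3=2
[2]→row 5+8=13  col 2·2+0=4

13,4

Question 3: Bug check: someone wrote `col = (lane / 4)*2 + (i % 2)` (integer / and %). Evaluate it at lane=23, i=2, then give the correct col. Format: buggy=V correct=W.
buggy=10 correct=6

`(lane / 4)*2 + (i % 2)`[23,2]->10
lane 23: g=5 (23/4), t=3 (23%4)
i=2: r=5+8=13, c=3*2+0=6
col: 10 vs 6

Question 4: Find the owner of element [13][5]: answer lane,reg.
r: 13->gid=5,r8=1  c: 5->tid=2,i&1=1
L=5*4+2=22  i=1*2+1=3

22,3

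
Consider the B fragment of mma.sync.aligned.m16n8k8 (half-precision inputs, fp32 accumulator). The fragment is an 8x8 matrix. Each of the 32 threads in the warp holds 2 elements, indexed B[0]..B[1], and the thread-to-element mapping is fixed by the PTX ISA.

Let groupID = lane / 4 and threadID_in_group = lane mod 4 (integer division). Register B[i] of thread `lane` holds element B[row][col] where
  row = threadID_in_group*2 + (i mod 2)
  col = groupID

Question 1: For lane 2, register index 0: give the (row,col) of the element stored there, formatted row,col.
lane 2->2/4=0, 2 mod 4=2
i=0  r:2·2+0->4  c:0

4,0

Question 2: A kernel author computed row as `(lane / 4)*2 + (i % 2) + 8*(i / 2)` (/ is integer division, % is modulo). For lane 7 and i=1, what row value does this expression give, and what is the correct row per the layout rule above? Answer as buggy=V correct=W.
`(lane / 4)*2 + (i % 2) + 8*(i / 2)`[7,1]->3
lane 7->7/4=1, 7 mod 4=3
i=1  r:2·3+1->7  c:1
row: 3 vs 7

buggy=3 correct=7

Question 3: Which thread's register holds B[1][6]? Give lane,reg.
c:6=>grp=6  r:1=>tig=0,lo=1
L=6*4+0=24  i=1=1

24,1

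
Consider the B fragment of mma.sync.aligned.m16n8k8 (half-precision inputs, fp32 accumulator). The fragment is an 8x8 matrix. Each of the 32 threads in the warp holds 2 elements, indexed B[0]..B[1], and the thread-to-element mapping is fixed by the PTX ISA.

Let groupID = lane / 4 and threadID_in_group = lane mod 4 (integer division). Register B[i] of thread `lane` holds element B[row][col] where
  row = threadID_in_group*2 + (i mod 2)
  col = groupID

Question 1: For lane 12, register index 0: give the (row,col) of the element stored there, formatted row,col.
lane 12->12/4=3, 12 mod 4=0
i=0  r:2·0+0->0  c:3

0,3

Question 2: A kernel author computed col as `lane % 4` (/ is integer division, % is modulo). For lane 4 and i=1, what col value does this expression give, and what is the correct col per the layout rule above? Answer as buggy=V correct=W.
buggy=0 correct=1

`lane % 4`[4,1]→0
lane 4→4/4=1, 4 mod 4=0
i=1  r:2·0+1→1  c:1
col: 0 vs 1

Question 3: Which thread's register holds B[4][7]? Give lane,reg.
c=7→G=7  r=4→T=2,p=0
L=7*4+2=30  i=0=0

30,0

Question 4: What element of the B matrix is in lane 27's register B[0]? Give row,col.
lane 27=>27/4=6, 27 mod 4=3
i=0  r:2·3+0=>6  c:6

6,6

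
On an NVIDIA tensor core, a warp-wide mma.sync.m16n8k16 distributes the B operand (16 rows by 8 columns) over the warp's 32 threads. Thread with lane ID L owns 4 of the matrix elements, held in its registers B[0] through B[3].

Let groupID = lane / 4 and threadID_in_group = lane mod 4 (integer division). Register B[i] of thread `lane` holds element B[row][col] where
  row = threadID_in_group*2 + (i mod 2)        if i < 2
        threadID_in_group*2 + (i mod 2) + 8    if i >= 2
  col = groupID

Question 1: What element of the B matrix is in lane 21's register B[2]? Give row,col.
10,5

21: gr=5,th=1
[2] (1*2+0+8,5) = (10,5)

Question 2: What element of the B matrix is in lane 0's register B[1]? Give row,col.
1,0

lane 0⇒0/4=0, 0 mod 4=0
i=1  r:2·0+1+0⇒1  c:0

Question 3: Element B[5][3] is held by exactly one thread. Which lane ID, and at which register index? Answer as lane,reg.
c=3⇒gr=3  r=5⇒Rb=0,th=2,odd=1
L=3*4+2=14  i=0*2+1=1

14,1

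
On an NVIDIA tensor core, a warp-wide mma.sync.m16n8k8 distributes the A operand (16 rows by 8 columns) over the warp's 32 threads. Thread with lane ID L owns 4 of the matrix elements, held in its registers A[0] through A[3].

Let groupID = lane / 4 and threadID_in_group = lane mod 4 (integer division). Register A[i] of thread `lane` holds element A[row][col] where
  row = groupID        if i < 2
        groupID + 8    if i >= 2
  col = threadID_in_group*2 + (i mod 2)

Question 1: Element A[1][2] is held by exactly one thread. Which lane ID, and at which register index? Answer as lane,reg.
5,0

r=1→G=1,rhi=0  c=2→T=1,p=0
L=1*4+1=5  i=0*2+0=0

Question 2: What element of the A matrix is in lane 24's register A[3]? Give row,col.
24: G=6,T=0
[3] (6+8,0*2+1) = (14,1)

14,1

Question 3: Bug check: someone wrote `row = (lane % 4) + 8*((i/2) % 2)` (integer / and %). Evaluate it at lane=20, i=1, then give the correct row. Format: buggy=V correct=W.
buggy=0 correct=5

`(lane % 4) + 8*((i/2) % 2)`[20,1]⇒0
L=20⇒gr=20>>2=5, th=20&3=0
[1]⇒row 5+0=5  col 0·2+1=1
row: 0 vs 5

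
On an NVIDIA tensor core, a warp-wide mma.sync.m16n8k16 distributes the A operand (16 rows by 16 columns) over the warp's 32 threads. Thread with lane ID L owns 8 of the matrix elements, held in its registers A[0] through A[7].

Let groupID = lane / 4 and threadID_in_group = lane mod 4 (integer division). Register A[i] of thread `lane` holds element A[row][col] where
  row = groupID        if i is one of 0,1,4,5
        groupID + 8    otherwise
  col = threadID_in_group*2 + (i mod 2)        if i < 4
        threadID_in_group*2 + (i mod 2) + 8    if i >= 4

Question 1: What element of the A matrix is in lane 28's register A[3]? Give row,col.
15,1

lane 28: gid=7 (28/4), tid=0 (28%4)
i=3: r=7+8=15, c=0*2+1+0=1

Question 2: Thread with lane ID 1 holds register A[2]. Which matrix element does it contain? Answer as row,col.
L=1->gid=1>>2=0, tid=1&3=1
[2]->row 0+8=8  col 1·2+0+0=2

8,2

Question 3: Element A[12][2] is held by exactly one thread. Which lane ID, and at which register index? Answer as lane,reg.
17,2

r:12=>grp=4,rB=1  c:2=>cB=0,tig=1,lo=0
L=4*4+1=17  i=0*4+1*2+0=2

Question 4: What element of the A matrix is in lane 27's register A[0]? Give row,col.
6,6

27: g=6,t=3
[0] (6+0,3*2+0+0) = (6,6)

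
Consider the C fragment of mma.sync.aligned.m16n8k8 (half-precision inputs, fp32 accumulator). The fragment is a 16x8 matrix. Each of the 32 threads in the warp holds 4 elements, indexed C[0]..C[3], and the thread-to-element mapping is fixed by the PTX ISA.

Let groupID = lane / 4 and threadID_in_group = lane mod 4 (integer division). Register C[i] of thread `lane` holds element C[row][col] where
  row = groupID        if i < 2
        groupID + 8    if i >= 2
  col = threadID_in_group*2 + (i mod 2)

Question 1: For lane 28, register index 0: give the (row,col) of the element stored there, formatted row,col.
7,0

lane 28->28/4=7, 28 mod 4=0
i=0  r:7+0->7  c:2·0+0->0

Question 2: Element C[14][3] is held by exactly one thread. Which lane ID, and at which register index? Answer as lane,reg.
r: 14->gid=6,r8=1  c: 3->tid=1,i&1=1
L=6*4+1=25  i=1*2+1=3

25,3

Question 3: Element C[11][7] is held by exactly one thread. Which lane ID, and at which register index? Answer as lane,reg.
r=11⇒gr=3,Rb=1  c=7⇒th=3,odd=1
L=3*4+3=15  i=1*2+1=3

15,3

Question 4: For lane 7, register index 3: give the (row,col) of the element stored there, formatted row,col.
lane 7->7/4=1, 7 mod 4=3
i=3  r:1+8->9  c:2·3+1->7

9,7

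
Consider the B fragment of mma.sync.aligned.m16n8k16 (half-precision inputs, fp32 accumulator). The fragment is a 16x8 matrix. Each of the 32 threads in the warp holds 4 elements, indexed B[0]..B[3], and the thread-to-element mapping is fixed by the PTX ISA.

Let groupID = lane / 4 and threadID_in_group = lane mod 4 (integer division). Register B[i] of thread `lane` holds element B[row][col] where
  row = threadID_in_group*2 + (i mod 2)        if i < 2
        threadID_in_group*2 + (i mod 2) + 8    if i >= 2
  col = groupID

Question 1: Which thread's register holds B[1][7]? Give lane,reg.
28,1

c=7->g=7  r=1->rb=0,t=0,b0=1
L=7*4+0=28  i=0*2+1=1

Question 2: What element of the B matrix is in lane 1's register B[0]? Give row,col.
2,0

1: G=0,T=1
[0] (1*2+0+0,0) = (2,0)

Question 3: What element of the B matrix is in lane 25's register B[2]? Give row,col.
10,6

lane 25->25/4=6, 25 mod 4=1
i=2  r:2·1+0+8->10  c:6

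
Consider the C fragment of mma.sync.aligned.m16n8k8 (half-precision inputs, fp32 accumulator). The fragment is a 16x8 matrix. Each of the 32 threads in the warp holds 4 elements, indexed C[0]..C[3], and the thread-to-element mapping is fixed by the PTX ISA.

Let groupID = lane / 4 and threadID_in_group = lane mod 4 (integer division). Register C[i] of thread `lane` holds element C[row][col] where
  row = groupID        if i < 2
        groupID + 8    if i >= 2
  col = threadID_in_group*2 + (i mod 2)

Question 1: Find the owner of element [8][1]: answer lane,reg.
0,3

r=8->g=0,rb=1  c=1->t=0,b0=1
L=0*4+0=0  i=1*2+1=3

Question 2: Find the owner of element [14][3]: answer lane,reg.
r: 14->gid=6,r8=1  c: 3->tid=1,i&1=1
L=6*4+1=25  i=1*2+1=3

25,3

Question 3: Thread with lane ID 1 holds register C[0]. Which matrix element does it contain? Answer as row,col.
0,2

lane 1: gr=0 (1/4), th=1 (1%4)
i=0: r=0+0=0, c=1*2+0=2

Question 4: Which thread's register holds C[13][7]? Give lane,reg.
r=13→G=5,rhi=1  c=7→T=3,p=1
L=5*4+3=23  i=1*2+1=3

23,3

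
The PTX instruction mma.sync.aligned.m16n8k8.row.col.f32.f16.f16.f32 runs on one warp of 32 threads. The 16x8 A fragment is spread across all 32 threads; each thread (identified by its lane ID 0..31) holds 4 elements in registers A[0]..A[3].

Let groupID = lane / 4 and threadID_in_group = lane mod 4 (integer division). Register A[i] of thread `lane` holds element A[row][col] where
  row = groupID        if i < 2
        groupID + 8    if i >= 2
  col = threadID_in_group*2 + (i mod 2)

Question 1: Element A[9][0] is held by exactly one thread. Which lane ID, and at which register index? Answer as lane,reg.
r=9→G=1,rhi=1  c=0→T=0,p=0
L=1*4+0=4  i=1*2+0=2

4,2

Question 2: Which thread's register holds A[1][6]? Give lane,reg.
7,0

r: 1->gid=1,r8=0  c: 6->tid=3,i&1=0
L=1*4+3=7  i=0*2+0=0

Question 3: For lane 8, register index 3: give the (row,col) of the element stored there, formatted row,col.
lane 8=>8/4=2, 8 mod 4=0
i=3  r:2+8=>10  c:2·0+1=>1

10,1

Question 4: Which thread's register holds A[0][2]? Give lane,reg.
1,0

r:0=>grp=0,rB=0  c:2=>tig=1,lo=0
L=0*4+1=1  i=0*2+0=0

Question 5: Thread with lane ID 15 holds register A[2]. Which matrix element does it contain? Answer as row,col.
15: gid=3,tid=3
[2] (3+8,3*2+0) = (11,6)

11,6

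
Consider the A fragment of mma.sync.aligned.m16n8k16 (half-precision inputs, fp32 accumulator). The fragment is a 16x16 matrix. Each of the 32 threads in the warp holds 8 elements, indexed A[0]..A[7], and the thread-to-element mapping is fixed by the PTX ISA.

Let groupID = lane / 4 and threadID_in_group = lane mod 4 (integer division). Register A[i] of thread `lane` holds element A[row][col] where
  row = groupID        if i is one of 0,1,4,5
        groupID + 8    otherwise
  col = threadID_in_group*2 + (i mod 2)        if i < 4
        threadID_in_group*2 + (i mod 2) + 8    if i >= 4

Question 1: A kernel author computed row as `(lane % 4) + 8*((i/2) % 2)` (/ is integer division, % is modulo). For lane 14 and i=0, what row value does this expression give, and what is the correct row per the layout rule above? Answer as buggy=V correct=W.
`(lane % 4) + 8*((i/2) % 2)`[14,0]⇒2
lane 14⇒14/4=3, 14 mod 4=2
i=0  r:3+0⇒3  c:2·2+0+0⇒4
row: 2 vs 3

buggy=2 correct=3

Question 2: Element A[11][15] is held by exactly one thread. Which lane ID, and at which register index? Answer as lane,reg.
r=11⇒gr=3,Rb=1  c=15⇒Cb=1,th=3,odd=1
L=3*4+3=15  i=1*4+1*2+1=7

15,7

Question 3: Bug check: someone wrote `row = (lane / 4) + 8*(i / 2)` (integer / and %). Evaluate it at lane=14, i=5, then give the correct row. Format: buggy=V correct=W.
buggy=19 correct=3

`(lane / 4) + 8*(i / 2)`[14,5]->19
14: g=3,t=2
[5] (3+0,2*2+1+8) = (3,13)
row: 19 vs 3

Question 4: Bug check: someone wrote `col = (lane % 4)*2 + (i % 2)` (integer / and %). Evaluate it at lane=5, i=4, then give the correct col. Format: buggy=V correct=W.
`(lane % 4)*2 + (i % 2)`[5,4]->2
L=5->gid=5>>2=1, tid=5&3=1
[4]->row 1+0=1  col 1·2+0+8=10
col: 2 vs 10

buggy=2 correct=10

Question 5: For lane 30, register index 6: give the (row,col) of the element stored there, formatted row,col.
30: g=7,t=2
[6] (7+8,2*2+0+8) = (15,12)

15,12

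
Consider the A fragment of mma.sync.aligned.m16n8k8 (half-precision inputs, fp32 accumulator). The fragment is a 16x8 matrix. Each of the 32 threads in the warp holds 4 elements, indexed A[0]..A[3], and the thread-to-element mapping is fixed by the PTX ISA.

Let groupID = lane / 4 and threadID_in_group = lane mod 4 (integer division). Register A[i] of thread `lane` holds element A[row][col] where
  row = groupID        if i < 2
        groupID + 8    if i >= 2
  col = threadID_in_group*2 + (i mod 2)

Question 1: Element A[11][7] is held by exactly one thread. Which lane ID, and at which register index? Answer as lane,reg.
15,3

r=11⇒gr=3,Rb=1  c=7⇒th=3,odd=1
L=3*4+3=15  i=1*2+1=3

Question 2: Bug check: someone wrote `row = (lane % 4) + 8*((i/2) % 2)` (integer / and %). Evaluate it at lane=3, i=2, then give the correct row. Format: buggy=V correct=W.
`(lane % 4) + 8*((i/2) % 2)`[3,2]→11
3: G=0,T=3
[2] (0+8,3*2+0) = (8,6)
row: 11 vs 8

buggy=11 correct=8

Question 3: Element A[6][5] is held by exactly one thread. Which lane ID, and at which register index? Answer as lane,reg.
26,1

r=6->g=6,rb=0  c=5->t=2,b0=1
L=6*4+2=26  i=0*2+1=1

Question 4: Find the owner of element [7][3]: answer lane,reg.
r: 7->gid=7,r8=0  c: 3->tid=1,i&1=1
L=7*4+1=29  i=0*2+1=1

29,1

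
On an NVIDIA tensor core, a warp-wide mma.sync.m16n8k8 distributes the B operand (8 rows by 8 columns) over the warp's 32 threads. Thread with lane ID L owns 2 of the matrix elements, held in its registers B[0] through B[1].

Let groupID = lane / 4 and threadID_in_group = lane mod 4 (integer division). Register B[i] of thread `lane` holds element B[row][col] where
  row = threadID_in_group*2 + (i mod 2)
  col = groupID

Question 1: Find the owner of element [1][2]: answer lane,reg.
8,1

c=2→G=2  r=1→T=0,p=1
L=2*4+0=8  i=1=1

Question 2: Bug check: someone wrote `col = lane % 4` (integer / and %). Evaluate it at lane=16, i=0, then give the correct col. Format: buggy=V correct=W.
`lane % 4`[16,0]->0
16: g=4,t=0
[0] (0*2+0,4) = (0,4)
col: 0 vs 4

buggy=0 correct=4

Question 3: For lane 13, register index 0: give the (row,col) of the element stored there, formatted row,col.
2,3

lane 13=>13/4=3, 13 mod 4=1
i=0  r:2·1+0=>2  c:3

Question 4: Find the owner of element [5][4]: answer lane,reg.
18,1

c:4=>grp=4  r:5=>tig=2,lo=1
L=4*4+2=18  i=1=1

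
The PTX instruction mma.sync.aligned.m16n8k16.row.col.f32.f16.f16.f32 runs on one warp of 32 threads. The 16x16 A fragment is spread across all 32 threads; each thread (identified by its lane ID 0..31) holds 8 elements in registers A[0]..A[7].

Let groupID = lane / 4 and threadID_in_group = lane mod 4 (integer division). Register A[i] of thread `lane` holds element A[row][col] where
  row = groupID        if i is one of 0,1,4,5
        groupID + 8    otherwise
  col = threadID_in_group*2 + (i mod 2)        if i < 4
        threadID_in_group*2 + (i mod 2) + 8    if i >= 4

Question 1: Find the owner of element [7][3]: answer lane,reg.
29,1

r:7=>grp=7,rB=0  c:3=>cB=0,tig=1,lo=1
L=7*4+1=29  i=0*4+0*2+1=1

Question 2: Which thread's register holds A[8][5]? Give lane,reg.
r: 8->gid=0,r8=1  c: 5->c8=0,tid=2,i&1=1
L=0*4+2=2  i=0*4+1*2+1=3

2,3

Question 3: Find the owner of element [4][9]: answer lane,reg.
16,5

r:4=>grp=4,rB=0  c:9=>cB=1,tig=0,lo=1
L=4*4+0=16  i=1*4+0*2+1=5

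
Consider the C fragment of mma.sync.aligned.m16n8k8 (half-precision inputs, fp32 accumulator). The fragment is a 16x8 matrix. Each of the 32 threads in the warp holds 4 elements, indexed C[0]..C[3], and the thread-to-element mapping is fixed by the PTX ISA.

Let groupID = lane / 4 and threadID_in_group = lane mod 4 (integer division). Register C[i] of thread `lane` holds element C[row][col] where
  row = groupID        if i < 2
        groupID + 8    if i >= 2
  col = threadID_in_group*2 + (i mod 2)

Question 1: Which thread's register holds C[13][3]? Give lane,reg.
21,3

r=13->g=5,rb=1  c=3->t=1,b0=1
L=5*4+1=21  i=1*2+1=3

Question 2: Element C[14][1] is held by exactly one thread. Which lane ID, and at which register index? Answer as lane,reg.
24,3

r=14⇒gr=6,Rb=1  c=1⇒th=0,odd=1
L=6*4+0=24  i=1*2+1=3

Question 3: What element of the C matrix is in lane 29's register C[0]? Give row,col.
7,2

lane 29->29/4=7, 29 mod 4=1
i=0  r:7+0->7  c:2·1+0->2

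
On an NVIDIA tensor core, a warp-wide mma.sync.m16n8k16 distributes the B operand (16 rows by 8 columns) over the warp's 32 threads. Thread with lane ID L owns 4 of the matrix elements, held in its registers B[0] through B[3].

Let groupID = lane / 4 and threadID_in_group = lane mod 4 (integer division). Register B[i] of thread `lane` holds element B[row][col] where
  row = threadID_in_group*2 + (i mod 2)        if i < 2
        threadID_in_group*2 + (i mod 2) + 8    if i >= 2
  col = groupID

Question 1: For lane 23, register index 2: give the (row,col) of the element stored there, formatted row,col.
14,5

L=23⇒gr=23>>2=5, th=23&3=3
[2]⇒row 3·2+0+8=14  col gr=5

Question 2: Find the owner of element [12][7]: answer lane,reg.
30,2

c: 7->gid=7  r: 12->r8=1,tid=2,i&1=0
L=7*4+2=30  i=1*2+0=2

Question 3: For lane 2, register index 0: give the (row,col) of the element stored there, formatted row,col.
4,0

lane 2: g=0 (2/4), t=2 (2%4)
i=0: r=2*2+0+0=4, c=g=0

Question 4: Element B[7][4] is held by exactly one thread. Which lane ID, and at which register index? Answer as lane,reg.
c=4→G=4  r=7→rhi=0,T=3,p=1
L=4*4+3=19  i=0*2+1=1

19,1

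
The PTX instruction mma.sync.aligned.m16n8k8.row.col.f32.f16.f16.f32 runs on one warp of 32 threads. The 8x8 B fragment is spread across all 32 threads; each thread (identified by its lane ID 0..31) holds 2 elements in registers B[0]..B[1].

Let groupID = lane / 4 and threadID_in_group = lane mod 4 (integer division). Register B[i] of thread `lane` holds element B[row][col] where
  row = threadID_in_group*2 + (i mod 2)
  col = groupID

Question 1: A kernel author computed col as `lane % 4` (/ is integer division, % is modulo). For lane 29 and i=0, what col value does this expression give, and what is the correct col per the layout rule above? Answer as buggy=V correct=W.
`lane % 4`[29,0]⇒1
lane 29: gr=7 (29/4), th=1 (29%4)
i=0: r=1*2+0=2, c=gr=7
col: 1 vs 7

buggy=1 correct=7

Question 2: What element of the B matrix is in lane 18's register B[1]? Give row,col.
5,4

18: gid=4,tid=2
[1] (2*2+1,4) = (5,4)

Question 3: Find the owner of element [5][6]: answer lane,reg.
c=6→G=6  r=5→T=2,p=1
L=6*4+2=26  i=1=1

26,1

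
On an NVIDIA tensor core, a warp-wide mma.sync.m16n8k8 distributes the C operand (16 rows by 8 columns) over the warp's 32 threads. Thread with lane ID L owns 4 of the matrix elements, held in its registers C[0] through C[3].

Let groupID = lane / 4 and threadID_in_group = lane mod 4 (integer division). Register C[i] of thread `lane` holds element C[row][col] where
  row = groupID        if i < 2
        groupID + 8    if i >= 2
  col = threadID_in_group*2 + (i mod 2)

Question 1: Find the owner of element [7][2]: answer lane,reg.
r=7→G=7,rhi=0  c=2→T=1,p=0
L=7*4+1=29  i=0*2+0=0

29,0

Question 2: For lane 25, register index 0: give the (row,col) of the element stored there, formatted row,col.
6,2

lane 25: g=6 (25/4), t=1 (25%4)
i=0: r=6+0=6, c=1*2+0=2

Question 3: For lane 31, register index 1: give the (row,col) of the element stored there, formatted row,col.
7,7

L=31->g=31>>2=7, t=31&3=3
[1]->row 7+0=7  col 3·2+1=7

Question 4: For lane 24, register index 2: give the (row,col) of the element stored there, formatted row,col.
14,0

lane 24->24/4=6, 24 mod 4=0
i=2  r:6+8->14  c:2·0+0->0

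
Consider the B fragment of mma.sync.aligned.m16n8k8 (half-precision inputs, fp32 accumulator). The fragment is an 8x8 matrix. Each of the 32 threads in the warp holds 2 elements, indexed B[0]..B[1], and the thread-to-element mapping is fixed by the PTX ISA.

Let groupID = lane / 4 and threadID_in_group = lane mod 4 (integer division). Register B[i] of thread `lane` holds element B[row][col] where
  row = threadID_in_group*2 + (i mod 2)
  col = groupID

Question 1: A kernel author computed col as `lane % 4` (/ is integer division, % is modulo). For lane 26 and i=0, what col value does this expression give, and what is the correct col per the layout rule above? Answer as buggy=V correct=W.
buggy=2 correct=6

`lane % 4`[26,0]->2
lane 26: gid=6 (26/4), tid=2 (26%4)
i=0: r=2*2+0=4, c=gid=6
col: 2 vs 6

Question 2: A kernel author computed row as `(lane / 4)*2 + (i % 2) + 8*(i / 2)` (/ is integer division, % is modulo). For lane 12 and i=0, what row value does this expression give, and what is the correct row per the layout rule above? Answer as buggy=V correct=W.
buggy=6 correct=0

`(lane / 4)*2 + (i % 2) + 8*(i / 2)`[12,0]⇒6
L=12⇒gr=12>>2=3, th=12&3=0
[0]⇒row 0·2+0=0  col gr=3
row: 6 vs 0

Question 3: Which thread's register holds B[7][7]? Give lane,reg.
31,1

c: 7->gid=7  r: 7->tid=3,i&1=1
L=7*4+3=31  i=1=1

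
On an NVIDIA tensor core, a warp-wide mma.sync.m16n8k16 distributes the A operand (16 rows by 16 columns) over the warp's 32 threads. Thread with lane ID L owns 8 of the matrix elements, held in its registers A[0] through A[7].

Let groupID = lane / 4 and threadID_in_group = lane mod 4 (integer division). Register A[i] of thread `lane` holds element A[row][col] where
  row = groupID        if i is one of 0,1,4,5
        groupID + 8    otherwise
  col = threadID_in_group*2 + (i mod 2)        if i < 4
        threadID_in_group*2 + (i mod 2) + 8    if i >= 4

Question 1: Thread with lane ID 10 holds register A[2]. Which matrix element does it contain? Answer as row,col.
lane 10: grp=2 (10/4), tig=2 (10%4)
i=2: r=2+8=10, c=2*2+0+0=4

10,4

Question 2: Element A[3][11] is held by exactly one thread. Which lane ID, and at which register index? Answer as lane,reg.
13,5

r=3->g=3,rb=0  c=11->cb=1,t=1,b0=1
L=3*4+1=13  i=1*4+0*2+1=5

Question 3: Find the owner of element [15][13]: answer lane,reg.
r:15=>grp=7,rB=1  c:13=>cB=1,tig=2,lo=1
L=7*4+2=30  i=1*4+1*2+1=7

30,7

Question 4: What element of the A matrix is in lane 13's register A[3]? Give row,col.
11,3

lane 13: G=3 (13/4), T=1 (13%4)
i=3: r=3+8=11, c=1*2+1+0=3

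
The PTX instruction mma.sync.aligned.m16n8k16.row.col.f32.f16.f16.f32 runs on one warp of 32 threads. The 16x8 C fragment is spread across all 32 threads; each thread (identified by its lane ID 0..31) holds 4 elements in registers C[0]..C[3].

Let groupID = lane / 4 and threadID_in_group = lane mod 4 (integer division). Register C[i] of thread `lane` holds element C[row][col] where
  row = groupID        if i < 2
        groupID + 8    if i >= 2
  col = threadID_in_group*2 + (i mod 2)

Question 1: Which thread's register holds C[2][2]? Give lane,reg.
r: 2->gid=2,r8=0  c: 2->tid=1,i&1=0
L=2*4+1=9  i=0*2+0=0

9,0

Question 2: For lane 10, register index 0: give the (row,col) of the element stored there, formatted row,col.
lane 10: G=2 (10/4), T=2 (10%4)
i=0: r=2+0=2, c=2*2+0=4

2,4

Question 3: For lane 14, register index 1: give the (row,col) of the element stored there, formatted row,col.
lane 14: grp=3 (14/4), tig=2 (14%4)
i=1: r=3+0=3, c=2*2+1=5

3,5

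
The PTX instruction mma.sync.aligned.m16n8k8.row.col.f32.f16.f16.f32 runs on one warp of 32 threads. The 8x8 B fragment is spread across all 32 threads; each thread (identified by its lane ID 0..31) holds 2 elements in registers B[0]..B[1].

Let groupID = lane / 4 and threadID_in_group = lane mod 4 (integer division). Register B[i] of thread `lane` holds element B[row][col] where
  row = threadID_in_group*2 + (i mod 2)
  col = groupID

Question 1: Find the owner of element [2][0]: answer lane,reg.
1,0

c=0->g=0  r=2->t=1,b0=0
L=0*4+1=1  i=0=0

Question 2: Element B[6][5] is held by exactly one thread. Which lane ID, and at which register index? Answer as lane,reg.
23,0

c=5->g=5  r=6->t=3,b0=0
L=5*4+3=23  i=0=0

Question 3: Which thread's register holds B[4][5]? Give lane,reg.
c=5->g=5  r=4->t=2,b0=0
L=5*4+2=22  i=0=0

22,0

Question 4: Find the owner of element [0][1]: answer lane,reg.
4,0

c: 1->gid=1  r: 0->tid=0,i&1=0
L=1*4+0=4  i=0=0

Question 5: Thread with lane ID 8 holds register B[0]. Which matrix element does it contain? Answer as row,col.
0,2

lane 8: G=2 (8/4), T=0 (8%4)
i=0: r=0*2+0=0, c=G=2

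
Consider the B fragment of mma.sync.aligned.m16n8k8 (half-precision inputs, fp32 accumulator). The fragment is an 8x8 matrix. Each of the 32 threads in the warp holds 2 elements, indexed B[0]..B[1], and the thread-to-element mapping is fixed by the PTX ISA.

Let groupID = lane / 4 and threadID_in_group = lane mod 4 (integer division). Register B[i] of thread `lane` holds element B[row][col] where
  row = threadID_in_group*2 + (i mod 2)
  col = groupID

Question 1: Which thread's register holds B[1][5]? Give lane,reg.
20,1

c: 5->gid=5  r: 1->tid=0,i&1=1
L=5*4+0=20  i=1=1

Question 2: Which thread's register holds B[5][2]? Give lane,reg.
c: 2->gid=2  r: 5->tid=2,i&1=1
L=2*4+2=10  i=1=1

10,1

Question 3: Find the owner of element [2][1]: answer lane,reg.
5,0

c=1->g=1  r=2->t=1,b0=0
L=1*4+1=5  i=0=0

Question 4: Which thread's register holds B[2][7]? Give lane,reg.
c=7⇒gr=7  r=2⇒th=1,odd=0
L=7*4+1=29  i=0=0

29,0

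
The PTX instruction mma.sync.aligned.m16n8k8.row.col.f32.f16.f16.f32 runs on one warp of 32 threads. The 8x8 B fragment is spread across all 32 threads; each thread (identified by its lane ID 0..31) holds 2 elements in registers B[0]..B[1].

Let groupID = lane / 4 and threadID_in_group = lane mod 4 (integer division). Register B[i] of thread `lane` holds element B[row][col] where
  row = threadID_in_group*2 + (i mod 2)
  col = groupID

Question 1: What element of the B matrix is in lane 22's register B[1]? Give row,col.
lane 22: grp=5 (22/4), tig=2 (22%4)
i=1: r=2*2+1=5, c=grp=5

5,5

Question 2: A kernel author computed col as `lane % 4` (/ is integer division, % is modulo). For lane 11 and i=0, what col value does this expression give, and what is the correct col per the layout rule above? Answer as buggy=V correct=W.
`lane % 4`[11,0]⇒3
L=11⇒gr=11>>2=2, th=11&3=3
[0]⇒row 3·2+0=6  col gr=2
col: 3 vs 2

buggy=3 correct=2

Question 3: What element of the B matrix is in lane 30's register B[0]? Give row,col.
4,7

L=30->gid=30>>2=7, tid=30&3=2
[0]->row 2·2+0=4  col gid=7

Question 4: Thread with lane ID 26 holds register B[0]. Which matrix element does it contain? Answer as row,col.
lane 26=>26/4=6, 26 mod 4=2
i=0  r:2·2+0=>4  c:6

4,6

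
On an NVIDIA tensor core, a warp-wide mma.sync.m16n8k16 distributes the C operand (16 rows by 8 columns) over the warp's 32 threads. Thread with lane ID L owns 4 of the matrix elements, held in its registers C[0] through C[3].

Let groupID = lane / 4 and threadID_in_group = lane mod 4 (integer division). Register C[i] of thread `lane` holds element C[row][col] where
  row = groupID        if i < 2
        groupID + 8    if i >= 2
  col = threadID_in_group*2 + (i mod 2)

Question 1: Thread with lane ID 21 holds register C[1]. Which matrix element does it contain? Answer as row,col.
21: gr=5,th=1
[1] (5+0,1*2+1) = (5,3)

5,3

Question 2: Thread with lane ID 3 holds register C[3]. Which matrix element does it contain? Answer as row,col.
lane 3→3/4=0, 3 mod 4=3
i=3  r:0+8→8  c:2·3+1→7

8,7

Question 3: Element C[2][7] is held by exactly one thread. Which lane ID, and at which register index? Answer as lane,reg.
11,1

r=2->g=2,rb=0  c=7->t=3,b0=1
L=2*4+3=11  i=0*2+1=1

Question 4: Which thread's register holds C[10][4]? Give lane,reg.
10,2

r=10⇒gr=2,Rb=1  c=4⇒th=2,odd=0
L=2*4+2=10  i=1*2+0=2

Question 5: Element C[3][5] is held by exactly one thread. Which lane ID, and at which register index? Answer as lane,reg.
r=3→G=3,rhi=0  c=5→T=2,p=1
L=3*4+2=14  i=0*2+1=1

14,1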